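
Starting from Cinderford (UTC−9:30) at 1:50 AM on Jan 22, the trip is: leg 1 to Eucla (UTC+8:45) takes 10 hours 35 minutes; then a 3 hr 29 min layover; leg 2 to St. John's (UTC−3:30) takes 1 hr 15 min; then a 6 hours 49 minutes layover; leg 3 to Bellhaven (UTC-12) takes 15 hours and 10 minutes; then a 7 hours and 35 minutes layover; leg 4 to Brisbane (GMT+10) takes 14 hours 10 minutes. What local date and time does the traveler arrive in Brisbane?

8:23 AM on January 25

Convert departure to UTC: 1:50 AM + 9:30 = 11:20 AM UTC on Jan 22.
Add 10 hours and 35 minutes leg 1 → 9:55 PM UTC.
Add 3 hours 29 minutes layover in Eucla → 1:24 AM UTC (Jan 23).
Add 1 hour 15 minutes leg 2 → 2:39 AM UTC.
Add 6 hours 49 minutes layover in St. John's → 9:28 AM UTC.
Add 15 hours and 10 minutes leg 3 → 12:38 AM UTC (Jan 24).
Add 7 hours 35 minutes layover in Bellhaven → 8:13 AM UTC.
Add 14 hours and 10 minutes leg 4 → 10:23 PM UTC.
Brisbane is UTC+10:00, so local arrival = 10:23 PM + 10:00 = 8:23 AM on Jan 25.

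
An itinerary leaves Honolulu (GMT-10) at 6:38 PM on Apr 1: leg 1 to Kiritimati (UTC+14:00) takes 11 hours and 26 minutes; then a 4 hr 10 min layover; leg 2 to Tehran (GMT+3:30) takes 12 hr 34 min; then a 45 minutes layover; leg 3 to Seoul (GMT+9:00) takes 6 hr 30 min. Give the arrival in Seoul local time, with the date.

1:03 AM on April 4

Convert departure to UTC: 6:38 PM + 10:00 = 4:38 AM UTC on Apr 2.
Add 11 hours and 26 minutes leg 1 → 4:04 PM UTC.
Add 4 hours and 10 minutes layover in Kiritimati → 8:14 PM UTC.
Add 12 hours 34 minutes leg 2 → 8:48 AM UTC (Apr 3).
Add 45 minutes layover in Tehran → 9:33 AM UTC.
Add 6 hours 30 minutes leg 3 → 4:03 PM UTC.
Seoul is UTC+9:00, so local arrival = 4:03 PM + 9:00 = 1:03 AM on Apr 4.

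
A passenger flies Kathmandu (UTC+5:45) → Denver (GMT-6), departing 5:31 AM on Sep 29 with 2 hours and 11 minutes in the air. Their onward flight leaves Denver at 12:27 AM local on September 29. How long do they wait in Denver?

Convert departure to UTC: 5:31 AM − 5:45 = 11:46 PM UTC on Sep 28.
Add 2 hours 11 minutes flight time → 1:57 AM UTC (Sep 29).
Denver is UTC−6:00, so local arrival = 1:57 AM − 6:00 = 7:57 PM on Sep 28.
Layover = 12:27 AM − 7:57 PM (+1 day) = 4 hours 30 minutes.

4 hours 30 minutes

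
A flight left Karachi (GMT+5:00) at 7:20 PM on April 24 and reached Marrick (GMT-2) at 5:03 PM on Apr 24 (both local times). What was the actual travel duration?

4 hours 43 minutes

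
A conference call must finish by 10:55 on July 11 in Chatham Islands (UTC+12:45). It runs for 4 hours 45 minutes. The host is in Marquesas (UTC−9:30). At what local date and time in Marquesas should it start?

07:55 on Jul 10

Target end time in UTC: 10:55 − 12:45 = 22:10 on Jul 10.
Subtract 4 hours and 45 minutes → start 17:25 UTC on Jul 10.
Marquesas is UTC−9:30: 17:25 − 9:30 = 07:55 on Jul 10.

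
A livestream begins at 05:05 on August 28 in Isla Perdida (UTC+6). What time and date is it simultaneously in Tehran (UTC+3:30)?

02:35 on Aug 28

Tehran is 2:30 behind Isla Perdida.
Shift by the zone difference: 05:05 − 2:30 = 02:35 on Aug 28 in Tehran.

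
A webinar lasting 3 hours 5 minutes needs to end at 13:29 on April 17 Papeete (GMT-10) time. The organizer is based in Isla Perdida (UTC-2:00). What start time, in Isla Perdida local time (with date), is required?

Target end time in UTC: 13:29 + 10:00 = 23:29 on Apr 17.
Subtract 3 hours 5 minutes → start 20:24 UTC on Apr 17.
Isla Perdida is UTC−2:00: 20:24 − 2:00 = 18:24 on Apr 17.

18:24 on April 17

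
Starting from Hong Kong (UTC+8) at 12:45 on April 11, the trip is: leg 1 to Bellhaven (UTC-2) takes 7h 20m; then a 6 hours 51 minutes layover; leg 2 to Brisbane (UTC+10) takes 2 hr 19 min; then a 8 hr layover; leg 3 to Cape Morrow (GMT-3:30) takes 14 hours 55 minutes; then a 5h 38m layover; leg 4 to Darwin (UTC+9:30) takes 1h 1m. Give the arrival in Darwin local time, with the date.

12:19 on April 13

Convert departure to UTC: 12:45 − 8:00 = 04:45 UTC on Apr 11.
Add 7 hours 20 minutes leg 1 → 12:05 UTC.
Add 6 hours and 51 minutes layover in Bellhaven → 18:56 UTC.
Add 2 hours and 19 minutes leg 2 → 21:15 UTC.
Add 8 hours layover in Brisbane → 05:15 UTC (Apr 12).
Add 14 hours and 55 minutes leg 3 → 20:10 UTC.
Add 5 hours and 38 minutes layover in Cape Morrow → 01:48 UTC (Apr 13).
Add 1 hour and 1 minute leg 4 → 02:49 UTC.
Darwin is UTC+9:30, so local arrival = 02:49 + 9:30 = 12:19 on Apr 13.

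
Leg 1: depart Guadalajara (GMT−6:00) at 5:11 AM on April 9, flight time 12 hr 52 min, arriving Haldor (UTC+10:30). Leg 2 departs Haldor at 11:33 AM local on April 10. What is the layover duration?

1 hour

Convert departure to UTC: 5:11 AM + 6:00 = 11:11 AM UTC on Apr 9.
Add 12 hours 52 minutes flight time → 12:03 AM UTC (Apr 10).
Haldor is UTC+10:30, so local arrival = 12:03 AM + 10:30 = 10:33 AM on Apr 10.
Layover = 11:33 AM − 10:33 AM = 1 hour.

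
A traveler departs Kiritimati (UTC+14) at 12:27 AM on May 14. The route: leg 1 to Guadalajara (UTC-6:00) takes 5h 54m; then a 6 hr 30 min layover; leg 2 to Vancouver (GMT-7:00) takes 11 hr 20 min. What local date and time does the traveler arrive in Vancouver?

3:11 AM on May 14

Convert departure to UTC: 12:27 AM − 14:00 = 10:27 AM UTC on May 13.
Add 5 hours and 54 minutes leg 1 → 4:21 PM UTC.
Add 6 hours 30 minutes layover in Guadalajara → 10:51 PM UTC.
Add 11 hours 20 minutes leg 2 → 10:11 AM UTC (May 14).
Vancouver is UTC−7:00, so local arrival = 10:11 AM − 7:00 = 3:11 AM on May 14.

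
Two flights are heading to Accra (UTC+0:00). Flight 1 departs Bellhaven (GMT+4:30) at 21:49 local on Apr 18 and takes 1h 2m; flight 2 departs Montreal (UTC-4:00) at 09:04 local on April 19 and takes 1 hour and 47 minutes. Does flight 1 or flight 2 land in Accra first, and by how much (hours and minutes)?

the first, by 20 hours 30 minutes

Flight 1 in UTC: 21:49 − 4:30 = 17:19 on Apr 18.
+1 hour and 2 minutes → arrive 18:21 UTC on Apr 18.
Flight 2 in UTC: 09:04 + 4:00 = 13:04 on Apr 19.
+1 hour 47 minutes → arrive 14:51 UTC on Apr 19.
Flight 1 lands earlier by 20 hours 30 minutes.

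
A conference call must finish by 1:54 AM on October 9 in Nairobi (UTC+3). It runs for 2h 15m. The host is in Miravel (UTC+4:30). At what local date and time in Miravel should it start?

Target end time in UTC: 1:54 AM − 3:00 = 10:54 PM on Oct 8.
Subtract 2 hours 15 minutes → start 8:39 PM UTC on Oct 8.
Miravel is UTC+4:30: 8:39 PM + 4:30 = 1:09 AM on Oct 9.

1:09 AM on Oct 9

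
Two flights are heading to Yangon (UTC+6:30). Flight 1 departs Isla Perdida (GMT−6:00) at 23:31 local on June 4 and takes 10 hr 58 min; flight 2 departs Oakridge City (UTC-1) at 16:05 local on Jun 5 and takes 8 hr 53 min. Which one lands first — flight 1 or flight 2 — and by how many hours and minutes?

the first, by 9 hours 29 minutes

Flight 1 in UTC: 23:31 + 6:00 = 05:31 on Jun 5.
+10 hours 58 minutes → arrive 16:29 UTC on Jun 5.
Flight 2 in UTC: 16:05 + 1:00 = 17:05 on Jun 5.
+8 hours 53 minutes → arrive 01:58 UTC on Jun 6.
Flight 1 lands earlier by 9 hours 29 minutes.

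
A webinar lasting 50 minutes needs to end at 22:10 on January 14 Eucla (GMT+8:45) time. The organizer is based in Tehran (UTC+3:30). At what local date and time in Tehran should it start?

Target end time in UTC: 22:10 − 8:45 = 13:25 on Jan 14.
Subtract 50 minutes → start 12:35 UTC on Jan 14.
Tehran is UTC+3:30: 12:35 + 3:30 = 16:05 on Jan 14.

16:05 on January 14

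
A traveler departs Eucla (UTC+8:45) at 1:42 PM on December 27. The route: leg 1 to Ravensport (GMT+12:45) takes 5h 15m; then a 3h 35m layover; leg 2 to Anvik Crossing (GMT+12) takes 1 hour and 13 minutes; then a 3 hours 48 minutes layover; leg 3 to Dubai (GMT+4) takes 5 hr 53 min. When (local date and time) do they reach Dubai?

Convert departure to UTC: 1:42 PM − 8:45 = 4:57 AM UTC on Dec 27.
Add 5 hours 15 minutes leg 1 → 10:12 AM UTC.
Add 3 hours 35 minutes layover in Ravensport → 1:47 PM UTC.
Add 1 hour and 13 minutes leg 2 → 3:00 PM UTC.
Add 3 hours 48 minutes layover in Anvik Crossing → 6:48 PM UTC.
Add 5 hours and 53 minutes leg 3 → 12:41 AM UTC (Dec 28).
Dubai is UTC+4:00, so local arrival = 12:41 AM + 4:00 = 4:41 AM on Dec 28.

4:41 AM on Dec 28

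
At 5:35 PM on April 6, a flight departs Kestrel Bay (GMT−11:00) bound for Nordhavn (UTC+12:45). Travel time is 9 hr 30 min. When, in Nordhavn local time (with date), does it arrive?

Convert departure to UTC: 5:35 PM + 11:00 = 4:35 AM UTC on Apr 7.
Add 9 hours 30 minutes travel time → 2:05 PM UTC.
Nordhavn is UTC+12:45, so local arrival = 2:05 PM + 12:45 = 2:50 AM on Apr 8.

2:50 AM on April 8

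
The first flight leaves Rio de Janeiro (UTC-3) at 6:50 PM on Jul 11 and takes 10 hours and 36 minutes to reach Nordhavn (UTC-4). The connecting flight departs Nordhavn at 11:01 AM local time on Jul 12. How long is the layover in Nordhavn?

6 hours 35 minutes

Convert departure to UTC: 6:50 PM + 3:00 = 9:50 PM UTC on Jul 11.
Add 10 hours and 36 minutes flight time → 8:26 AM UTC (Jul 12).
Nordhavn is UTC−4:00, so local arrival = 8:26 AM − 4:00 = 4:26 AM on Jul 12.
Layover = 11:01 AM − 4:26 AM = 6 hours 35 minutes.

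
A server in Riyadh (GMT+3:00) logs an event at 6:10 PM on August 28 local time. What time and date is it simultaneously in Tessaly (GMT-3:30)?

In UTC: 6:10 PM − 3:00 = 3:10 PM on Aug 28.
Tessaly is UTC−3:30: 3:10 PM − 3:30 = 11:40 AM on Aug 28.

11:40 AM on Aug 28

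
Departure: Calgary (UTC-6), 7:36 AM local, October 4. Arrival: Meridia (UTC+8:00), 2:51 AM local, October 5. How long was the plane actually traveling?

Departure in UTC: 7:36 AM + 6:00 = 1:36 PM on Oct 4.
Arrival in UTC: 2:51 AM − 8:00 = 6:51 PM on Oct 4.
Elapsed = 6:51 PM − 1:36 PM = 5 hours 15 minutes.

5 hours 15 minutes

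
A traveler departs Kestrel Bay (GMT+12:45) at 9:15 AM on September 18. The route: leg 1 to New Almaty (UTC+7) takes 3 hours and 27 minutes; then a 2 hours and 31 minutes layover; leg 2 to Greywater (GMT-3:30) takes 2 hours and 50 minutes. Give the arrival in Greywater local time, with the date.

1:48 AM on September 18

Convert departure to UTC: 9:15 AM − 12:45 = 8:30 PM UTC on Sep 17.
Add 3 hours and 27 minutes leg 1 → 11:57 PM UTC.
Add 2 hours 31 minutes layover in New Almaty → 2:28 AM UTC (Sep 18).
Add 2 hours 50 minutes leg 2 → 5:18 AM UTC.
Greywater is UTC−3:30, so local arrival = 5:18 AM − 3:30 = 1:48 AM on Sep 18.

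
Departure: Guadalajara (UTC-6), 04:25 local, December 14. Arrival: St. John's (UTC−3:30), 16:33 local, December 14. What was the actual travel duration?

9 hours 38 minutes

Departure in UTC: 04:25 + 6:00 = 10:25 on Dec 14.
Arrival in UTC: 16:33 + 3:30 = 20:03 on Dec 14.
Elapsed = 20:03 − 10:25 = 9 hours 38 minutes.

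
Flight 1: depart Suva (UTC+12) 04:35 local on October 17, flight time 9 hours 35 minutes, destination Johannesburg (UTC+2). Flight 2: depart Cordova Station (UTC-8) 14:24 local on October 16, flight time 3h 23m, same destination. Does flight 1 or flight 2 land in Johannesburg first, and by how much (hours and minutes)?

Flight 1 in UTC: 04:35 − 12:00 = 16:35 on Oct 16.
+9 hours and 35 minutes → arrive 02:10 UTC on Oct 17.
Flight 2 in UTC: 14:24 + 8:00 = 22:24 on Oct 16.
+3 hours 23 minutes → arrive 01:47 UTC on Oct 17.
Flight 2 lands earlier by 23 minutes.

the second, by 23 minutes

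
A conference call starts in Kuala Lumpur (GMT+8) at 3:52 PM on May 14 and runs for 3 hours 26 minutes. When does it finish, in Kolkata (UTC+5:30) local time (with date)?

4:48 PM on May 14

Convert start to UTC: 3:52 PM − 8:00 = 7:52 AM UTC on May 14.
Add 3 hours 26 minutes duration → 11:18 AM UTC.
Kolkata is UTC+5:30, so local end time = 11:18 AM + 5:30 = 4:48 PM on May 14.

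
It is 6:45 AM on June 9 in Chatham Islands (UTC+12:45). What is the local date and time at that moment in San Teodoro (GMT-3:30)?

In UTC: 6:45 AM − 12:45 = 6:00 PM on Jun 8.
San Teodoro is UTC−3:30: 6:00 PM − 3:30 = 2:30 PM on Jun 8.

2:30 PM on Jun 8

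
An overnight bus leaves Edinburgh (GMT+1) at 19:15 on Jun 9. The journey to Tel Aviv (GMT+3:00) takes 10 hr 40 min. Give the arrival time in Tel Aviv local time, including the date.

Convert departure to UTC: 19:15 − 1:00 = 18:15 UTC on Jun 9.
Add 10 hours 40 minutes travel time → 04:55 UTC (Jun 10).
Tel Aviv is UTC+3:00, so local arrival = 04:55 + 3:00 = 07:55 on Jun 10.

07:55 on Jun 10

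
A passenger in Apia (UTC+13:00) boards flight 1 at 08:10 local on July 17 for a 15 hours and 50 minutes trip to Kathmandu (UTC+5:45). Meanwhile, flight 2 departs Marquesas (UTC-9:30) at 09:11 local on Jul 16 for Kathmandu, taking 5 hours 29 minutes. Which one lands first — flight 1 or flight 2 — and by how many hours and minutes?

Flight 1 in UTC: 08:10 − 13:00 = 19:10 on Jul 16.
+15 hours and 50 minutes → arrive 11:00 UTC on Jul 17.
Flight 2 in UTC: 09:11 + 9:30 = 18:41 on Jul 16.
+5 hours and 29 minutes → arrive 00:10 UTC on Jul 17.
Flight 2 lands earlier by 10 hours 50 minutes.

the second, by 10 hours 50 minutes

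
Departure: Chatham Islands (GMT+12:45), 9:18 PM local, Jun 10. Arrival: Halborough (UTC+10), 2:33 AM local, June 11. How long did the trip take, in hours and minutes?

8 hours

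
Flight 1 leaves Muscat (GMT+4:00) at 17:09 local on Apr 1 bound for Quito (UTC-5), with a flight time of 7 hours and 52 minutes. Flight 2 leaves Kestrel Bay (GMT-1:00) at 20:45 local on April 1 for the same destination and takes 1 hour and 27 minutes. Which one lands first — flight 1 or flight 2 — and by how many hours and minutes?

the first, by 2 hours 11 minutes

Flight 1 in UTC: 17:09 − 4:00 = 13:09 on Apr 1.
+7 hours and 52 minutes → arrive 21:01 UTC on Apr 1.
Flight 2 in UTC: 20:45 + 1:00 = 21:45 on Apr 1.
+1 hour 27 minutes → arrive 23:12 UTC on Apr 1.
Flight 1 lands earlier by 2 hours 11 minutes.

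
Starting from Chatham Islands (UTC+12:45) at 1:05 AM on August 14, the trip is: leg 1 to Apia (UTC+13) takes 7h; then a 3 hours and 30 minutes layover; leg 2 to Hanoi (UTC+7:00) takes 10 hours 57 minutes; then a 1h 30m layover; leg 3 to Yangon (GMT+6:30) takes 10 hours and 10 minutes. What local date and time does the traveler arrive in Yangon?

3:57 AM on August 15

Convert departure to UTC: 1:05 AM − 12:45 = 12:20 PM UTC on Aug 13.
Add 7 hours leg 1 → 7:20 PM UTC.
Add 3 hours and 30 minutes layover in Apia → 10:50 PM UTC.
Add 10 hours and 57 minutes leg 2 → 9:47 AM UTC (Aug 14).
Add 1 hour and 30 minutes layover in Hanoi → 11:17 AM UTC.
Add 10 hours and 10 minutes leg 3 → 9:27 PM UTC.
Yangon is UTC+6:30, so local arrival = 9:27 PM + 6:30 = 3:57 AM on Aug 15.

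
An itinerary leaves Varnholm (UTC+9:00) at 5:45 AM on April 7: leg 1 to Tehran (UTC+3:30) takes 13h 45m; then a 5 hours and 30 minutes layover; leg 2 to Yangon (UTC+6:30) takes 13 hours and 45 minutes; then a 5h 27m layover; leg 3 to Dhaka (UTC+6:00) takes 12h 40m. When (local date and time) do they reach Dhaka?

5:52 AM on April 9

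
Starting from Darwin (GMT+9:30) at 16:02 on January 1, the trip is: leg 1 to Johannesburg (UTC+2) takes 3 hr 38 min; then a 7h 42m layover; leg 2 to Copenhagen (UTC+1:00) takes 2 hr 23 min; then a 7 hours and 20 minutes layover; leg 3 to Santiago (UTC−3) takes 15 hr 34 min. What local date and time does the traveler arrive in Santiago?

16:09 on January 2

Convert departure to UTC: 16:02 − 9:30 = 06:32 UTC on Jan 1.
Add 3 hours and 38 minutes leg 1 → 10:10 UTC.
Add 7 hours 42 minutes layover in Johannesburg → 17:52 UTC.
Add 2 hours and 23 minutes leg 2 → 20:15 UTC.
Add 7 hours and 20 minutes layover in Copenhagen → 03:35 UTC (Jan 2).
Add 15 hours and 34 minutes leg 3 → 19:09 UTC.
Santiago is UTC−3:00, so local arrival = 19:09 − 3:00 = 16:09 on Jan 2.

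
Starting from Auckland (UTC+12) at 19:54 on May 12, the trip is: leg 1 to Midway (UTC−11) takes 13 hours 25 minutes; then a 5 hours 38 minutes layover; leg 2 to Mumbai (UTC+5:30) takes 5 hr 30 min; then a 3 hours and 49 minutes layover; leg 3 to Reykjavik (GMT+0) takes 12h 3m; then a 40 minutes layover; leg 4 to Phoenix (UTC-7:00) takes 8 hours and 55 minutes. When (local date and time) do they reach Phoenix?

02:54 on May 14

Convert departure to UTC: 19:54 − 12:00 = 07:54 UTC on May 12.
Add 13 hours and 25 minutes leg 1 → 21:19 UTC.
Add 5 hours and 38 minutes layover in Midway → 02:57 UTC (May 13).
Add 5 hours and 30 minutes leg 2 → 08:27 UTC.
Add 3 hours 49 minutes layover in Mumbai → 12:16 UTC.
Add 12 hours 3 minutes leg 3 → 00:19 UTC (May 14).
Add 40 minutes layover in Reykjavik → 00:59 UTC.
Add 8 hours 55 minutes leg 4 → 09:54 UTC.
Phoenix is UTC−7:00, so local arrival = 09:54 − 7:00 = 02:54 on May 14.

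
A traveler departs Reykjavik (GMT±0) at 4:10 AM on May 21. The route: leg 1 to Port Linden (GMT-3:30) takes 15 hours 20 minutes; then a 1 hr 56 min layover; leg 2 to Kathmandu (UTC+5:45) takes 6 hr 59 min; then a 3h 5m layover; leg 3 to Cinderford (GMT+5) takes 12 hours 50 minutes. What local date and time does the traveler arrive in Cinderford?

1:20 AM on May 23

Reykjavik is at UTC+0, so departure is already 4:10 AM UTC on May 21.
Add 15 hours and 20 minutes leg 1 → 7:30 PM UTC.
Add 1 hour and 56 minutes layover in Port Linden → 9:26 PM UTC.
Add 6 hours 59 minutes leg 2 → 4:25 AM UTC (May 22).
Add 3 hours 5 minutes layover in Kathmandu → 7:30 AM UTC.
Add 12 hours 50 minutes leg 3 → 8:20 PM UTC.
Cinderford is UTC+5:00, so local arrival = 8:20 PM + 5:00 = 1:20 AM on May 23.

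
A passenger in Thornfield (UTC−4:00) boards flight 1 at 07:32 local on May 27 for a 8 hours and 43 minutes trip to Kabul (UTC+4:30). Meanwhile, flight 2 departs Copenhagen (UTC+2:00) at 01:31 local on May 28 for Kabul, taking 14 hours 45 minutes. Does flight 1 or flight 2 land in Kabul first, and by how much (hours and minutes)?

the first, by 18 hours 1 minute

Flight 1 in UTC: 07:32 + 4:00 = 11:32 on May 27.
+8 hours 43 minutes → arrive 20:15 UTC on May 27.
Flight 2 in UTC: 01:31 − 2:00 = 23:31 on May 27.
+14 hours 45 minutes → arrive 14:16 UTC on May 28.
Flight 1 lands earlier by 18 hours 1 minute.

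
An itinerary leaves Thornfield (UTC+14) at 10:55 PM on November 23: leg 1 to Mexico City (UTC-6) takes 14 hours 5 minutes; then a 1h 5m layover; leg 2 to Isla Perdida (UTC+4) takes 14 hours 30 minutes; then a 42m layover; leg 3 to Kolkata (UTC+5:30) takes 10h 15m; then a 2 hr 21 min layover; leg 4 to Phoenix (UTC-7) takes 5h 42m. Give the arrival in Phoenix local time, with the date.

2:35 AM on November 25

Convert departure to UTC: 10:55 PM − 14:00 = 8:55 AM UTC on Nov 23.
Add 14 hours 5 minutes leg 1 → 11:00 PM UTC.
Add 1 hour 5 minutes layover in Mexico City → 12:05 AM UTC (Nov 24).
Add 14 hours and 30 minutes leg 2 → 2:35 PM UTC.
Add 42 minutes layover in Isla Perdida → 3:17 PM UTC.
Add 10 hours and 15 minutes leg 3 → 1:32 AM UTC (Nov 25).
Add 2 hours and 21 minutes layover in Kolkata → 3:53 AM UTC.
Add 5 hours and 42 minutes leg 4 → 9:35 AM UTC.
Phoenix is UTC−7:00, so local arrival = 9:35 AM − 7:00 = 2:35 AM on Nov 25.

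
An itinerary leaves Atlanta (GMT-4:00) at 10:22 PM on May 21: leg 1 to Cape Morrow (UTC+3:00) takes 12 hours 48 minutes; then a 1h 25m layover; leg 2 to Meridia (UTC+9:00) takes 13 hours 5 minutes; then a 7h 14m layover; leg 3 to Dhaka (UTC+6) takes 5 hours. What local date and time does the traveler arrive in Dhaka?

11:54 PM on May 23

Convert departure to UTC: 10:22 PM + 4:00 = 2:22 AM UTC on May 22.
Add 12 hours and 48 minutes leg 1 → 3:10 PM UTC.
Add 1 hour and 25 minutes layover in Cape Morrow → 4:35 PM UTC.
Add 13 hours and 5 minutes leg 2 → 5:40 AM UTC (May 23).
Add 7 hours and 14 minutes layover in Meridia → 12:54 PM UTC.
Add 5 hours leg 3 → 5:54 PM UTC.
Dhaka is UTC+6:00, so local arrival = 5:54 PM + 6:00 = 11:54 PM on May 23.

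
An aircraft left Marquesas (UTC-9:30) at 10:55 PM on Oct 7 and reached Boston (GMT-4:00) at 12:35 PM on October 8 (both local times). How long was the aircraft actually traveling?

8 hours 10 minutes

Boston is 5:30 ahead of Marquesas.
Clock-face elapsed time (ignoring zones) is 13 hours 40 minutes.
Actual elapsed = 13 hours 40 minutes − 5:30 = 8 hours 10 minutes.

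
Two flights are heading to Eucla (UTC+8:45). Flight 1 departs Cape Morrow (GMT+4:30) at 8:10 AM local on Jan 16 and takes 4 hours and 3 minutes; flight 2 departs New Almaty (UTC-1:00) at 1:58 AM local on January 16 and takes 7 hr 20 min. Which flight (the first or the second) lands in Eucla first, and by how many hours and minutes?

the first, by 2 hours 35 minutes

Flight 1 in UTC: 8:10 AM − 4:30 = 3:40 AM on Jan 16.
+4 hours and 3 minutes → arrive 7:43 AM UTC on Jan 16.
Flight 2 in UTC: 1:58 AM + 1:00 = 2:58 AM on Jan 16.
+7 hours 20 minutes → arrive 10:18 AM UTC on Jan 16.
Flight 1 lands earlier by 2 hours 35 minutes.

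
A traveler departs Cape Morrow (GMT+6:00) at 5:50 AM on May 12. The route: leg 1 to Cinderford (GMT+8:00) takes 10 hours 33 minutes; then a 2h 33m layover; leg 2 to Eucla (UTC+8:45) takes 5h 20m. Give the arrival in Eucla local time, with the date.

3:01 AM on May 13

Convert departure to UTC: 5:50 AM − 6:00 = 11:50 PM UTC on May 11.
Add 10 hours 33 minutes leg 1 → 10:23 AM UTC (May 12).
Add 2 hours 33 minutes layover in Cinderford → 12:56 PM UTC.
Add 5 hours 20 minutes leg 2 → 6:16 PM UTC.
Eucla is UTC+8:45, so local arrival = 6:16 PM + 8:45 = 3:01 AM on May 13.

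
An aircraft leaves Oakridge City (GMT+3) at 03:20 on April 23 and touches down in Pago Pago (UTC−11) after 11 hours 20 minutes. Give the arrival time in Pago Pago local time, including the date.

Pago Pago is 14:00 behind Oakridge City.
After 11 hours 20 minutes it is 14:40 in Oakridge City.
Shift by the zone difference: 14:40 − 14:00 = 00:40 on Apr 23 in Pago Pago.

00:40 on Apr 23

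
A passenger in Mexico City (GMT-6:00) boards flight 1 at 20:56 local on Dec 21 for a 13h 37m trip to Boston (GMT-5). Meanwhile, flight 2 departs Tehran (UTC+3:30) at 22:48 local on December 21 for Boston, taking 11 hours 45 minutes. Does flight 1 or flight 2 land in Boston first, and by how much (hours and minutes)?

Flight 1 in UTC: 20:56 + 6:00 = 02:56 on Dec 22.
+13 hours 37 minutes → arrive 16:33 UTC on Dec 22.
Flight 2 in UTC: 22:48 − 3:30 = 19:18 on Dec 21.
+11 hours and 45 minutes → arrive 07:03 UTC on Dec 22.
Flight 2 lands earlier by 9 hours 30 minutes.

the second, by 9 hours 30 minutes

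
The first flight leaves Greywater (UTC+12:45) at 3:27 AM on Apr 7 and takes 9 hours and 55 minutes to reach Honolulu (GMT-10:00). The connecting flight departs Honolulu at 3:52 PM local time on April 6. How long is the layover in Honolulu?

Convert departure to UTC: 3:27 AM − 12:45 = 2:42 PM UTC on Apr 6.
Add 9 hours 55 minutes flight time → 12:37 AM UTC (Apr 7).
Honolulu is UTC−10:00, so local arrival = 12:37 AM − 10:00 = 2:37 PM on Apr 6.
Layover = 3:52 PM − 2:37 PM = 1 hour 15 minutes.

1 hour 15 minutes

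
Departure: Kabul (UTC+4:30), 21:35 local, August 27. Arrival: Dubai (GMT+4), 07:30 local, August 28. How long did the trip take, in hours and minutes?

10 hours 25 minutes

Departure in UTC: 21:35 − 4:30 = 17:05 on Aug 27.
Arrival in UTC: 07:30 − 4:00 = 03:30 on Aug 28.
Elapsed = 03:30 − 17:05 (+1 day) = 10 hours 25 minutes.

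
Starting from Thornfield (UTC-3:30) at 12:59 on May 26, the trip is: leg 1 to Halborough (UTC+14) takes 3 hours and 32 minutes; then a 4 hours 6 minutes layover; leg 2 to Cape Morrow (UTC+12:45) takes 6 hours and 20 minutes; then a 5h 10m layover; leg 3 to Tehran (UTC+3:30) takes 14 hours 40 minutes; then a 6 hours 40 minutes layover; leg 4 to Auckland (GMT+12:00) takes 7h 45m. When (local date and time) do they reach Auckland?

Convert departure to UTC: 12:59 + 3:30 = 16:29 UTC on May 26.
Add 3 hours and 32 minutes leg 1 → 20:01 UTC.
Add 4 hours and 6 minutes layover in Halborough → 00:07 UTC (May 27).
Add 6 hours 20 minutes leg 2 → 06:27 UTC.
Add 5 hours and 10 minutes layover in Cape Morrow → 11:37 UTC.
Add 14 hours and 40 minutes leg 3 → 02:17 UTC (May 28).
Add 6 hours and 40 minutes layover in Tehran → 08:57 UTC.
Add 7 hours and 45 minutes leg 4 → 16:42 UTC.
Auckland is UTC+12:00, so local arrival = 16:42 + 12:00 = 04:42 on May 29.

04:42 on May 29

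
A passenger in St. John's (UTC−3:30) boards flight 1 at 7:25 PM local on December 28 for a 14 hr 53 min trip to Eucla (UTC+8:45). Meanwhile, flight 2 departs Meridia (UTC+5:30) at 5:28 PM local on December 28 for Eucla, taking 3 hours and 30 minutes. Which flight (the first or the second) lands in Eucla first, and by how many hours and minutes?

Flight 1 in UTC: 7:25 PM + 3:30 = 10:55 PM on Dec 28.
+14 hours and 53 minutes → arrive 1:48 PM UTC on Dec 29.
Flight 2 in UTC: 5:28 PM − 5:30 = 11:58 AM on Dec 28.
+3 hours and 30 minutes → arrive 3:28 PM UTC on Dec 28.
Flight 2 lands earlier by 22 hours 20 minutes.

the second, by 22 hours 20 minutes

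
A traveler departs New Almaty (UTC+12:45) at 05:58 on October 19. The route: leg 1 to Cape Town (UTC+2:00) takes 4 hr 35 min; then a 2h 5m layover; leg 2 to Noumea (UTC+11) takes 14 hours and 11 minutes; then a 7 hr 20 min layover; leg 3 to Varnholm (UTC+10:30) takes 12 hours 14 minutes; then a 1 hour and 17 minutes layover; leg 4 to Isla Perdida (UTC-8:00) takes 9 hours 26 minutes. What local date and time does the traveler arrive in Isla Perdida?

Convert departure to UTC: 05:58 − 12:45 = 17:13 UTC on Oct 18.
Add 4 hours and 35 minutes leg 1 → 21:48 UTC.
Add 2 hours 5 minutes layover in Cape Town → 23:53 UTC.
Add 14 hours and 11 minutes leg 2 → 14:04 UTC (Oct 19).
Add 7 hours and 20 minutes layover in Noumea → 21:24 UTC.
Add 12 hours 14 minutes leg 3 → 09:38 UTC (Oct 20).
Add 1 hour 17 minutes layover in Varnholm → 10:55 UTC.
Add 9 hours and 26 minutes leg 4 → 20:21 UTC.
Isla Perdida is UTC−8:00, so local arrival = 20:21 − 8:00 = 12:21 on Oct 20.

12:21 on Oct 20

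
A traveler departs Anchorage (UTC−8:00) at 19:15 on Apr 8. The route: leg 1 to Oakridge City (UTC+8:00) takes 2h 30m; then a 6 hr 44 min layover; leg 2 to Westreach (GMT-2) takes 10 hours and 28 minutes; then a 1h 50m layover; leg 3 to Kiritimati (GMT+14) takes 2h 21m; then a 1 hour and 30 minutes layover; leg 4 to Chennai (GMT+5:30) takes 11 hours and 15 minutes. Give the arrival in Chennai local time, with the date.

Convert departure to UTC: 19:15 + 8:00 = 03:15 UTC on Apr 9.
Add 2 hours and 30 minutes leg 1 → 05:45 UTC.
Add 6 hours and 44 minutes layover in Oakridge City → 12:29 UTC.
Add 10 hours and 28 minutes leg 2 → 22:57 UTC.
Add 1 hour 50 minutes layover in Westreach → 00:47 UTC (Apr 10).
Add 2 hours 21 minutes leg 3 → 03:08 UTC.
Add 1 hour and 30 minutes layover in Kiritimati → 04:38 UTC.
Add 11 hours and 15 minutes leg 4 → 15:53 UTC.
Chennai is UTC+5:30, so local arrival = 15:53 + 5:30 = 21:23 on Apr 10.

21:23 on April 10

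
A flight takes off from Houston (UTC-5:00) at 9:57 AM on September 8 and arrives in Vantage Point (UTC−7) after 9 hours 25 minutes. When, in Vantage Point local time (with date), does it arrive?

Vantage Point is 2:00 behind Houston.
After 9 hours 25 minutes it is 7:22 PM in Houston.
Shift by the zone difference: 7:22 PM − 2:00 = 5:22 PM on Sep 8 in Vantage Point.

5:22 PM on September 8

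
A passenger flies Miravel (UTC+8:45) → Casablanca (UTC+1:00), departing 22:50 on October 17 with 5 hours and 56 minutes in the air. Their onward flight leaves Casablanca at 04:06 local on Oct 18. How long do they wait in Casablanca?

7 hours 5 minutes

Convert departure to UTC: 22:50 − 8:45 = 14:05 UTC on Oct 17.
Add 5 hours and 56 minutes flight time → 20:01 UTC.
Casablanca is UTC+1:00, so local arrival = 20:01 + 1:00 = 21:01 on Oct 17.
Layover = 04:06 − 21:01 (+1 day) = 7 hours 5 minutes.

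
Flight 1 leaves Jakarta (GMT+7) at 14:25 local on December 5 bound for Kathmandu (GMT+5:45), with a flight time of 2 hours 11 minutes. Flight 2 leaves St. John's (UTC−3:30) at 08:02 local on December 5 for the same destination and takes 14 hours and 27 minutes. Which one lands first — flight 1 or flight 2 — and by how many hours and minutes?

Flight 1 in UTC: 14:25 − 7:00 = 07:25 on Dec 5.
+2 hours and 11 minutes → arrive 09:36 UTC on Dec 5.
Flight 2 in UTC: 08:02 + 3:30 = 11:32 on Dec 5.
+14 hours and 27 minutes → arrive 01:59 UTC on Dec 6.
Flight 1 lands earlier by 16 hours 23 minutes.

the first, by 16 hours 23 minutes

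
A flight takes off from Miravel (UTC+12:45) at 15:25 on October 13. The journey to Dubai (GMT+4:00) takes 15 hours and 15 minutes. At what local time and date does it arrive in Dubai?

21:55 on Oct 13

Dubai is 8:45 behind Miravel.
After 15 hours 15 minutes it is 06:40 (Oct 14) in Miravel.
Shift by the zone difference: 06:40 − 8:45 = 21:55 on Oct 13 in Dubai.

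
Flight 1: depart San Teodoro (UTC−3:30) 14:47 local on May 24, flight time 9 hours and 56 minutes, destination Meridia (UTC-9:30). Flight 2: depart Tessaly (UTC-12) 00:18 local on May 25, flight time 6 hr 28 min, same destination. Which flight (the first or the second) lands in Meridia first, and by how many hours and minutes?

the first, by 14 hours 33 minutes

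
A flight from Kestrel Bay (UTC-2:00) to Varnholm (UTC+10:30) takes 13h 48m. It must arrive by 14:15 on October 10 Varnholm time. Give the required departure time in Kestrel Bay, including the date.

11:57 on October 9

Target arrival in UTC: 14:15 − 10:30 = 03:45 on Oct 10.
Subtract 13 hours and 48 minutes → departure 13:57 UTC on Oct 9.
Kestrel Bay is UTC−2:00: 13:57 − 2:00 = 11:57 on Oct 9.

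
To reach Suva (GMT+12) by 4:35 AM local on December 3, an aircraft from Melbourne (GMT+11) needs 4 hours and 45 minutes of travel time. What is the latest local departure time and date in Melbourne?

Target arrival in UTC: 4:35 AM − 12:00 = 4:35 PM on Dec 2.
Subtract 4 hours 45 minutes → departure 11:50 AM UTC on Dec 2.
Melbourne is UTC+11:00: 11:50 AM + 11:00 = 10:50 PM on Dec 2.

10:50 PM on December 2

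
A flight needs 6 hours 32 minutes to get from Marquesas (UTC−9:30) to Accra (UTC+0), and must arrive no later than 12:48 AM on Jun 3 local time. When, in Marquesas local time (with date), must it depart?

Target arrival is already UTC: 12:48 AM on Jun 3.
Subtract 6 hours 32 minutes → departure 6:16 PM UTC on Jun 2.
Marquesas is UTC−9:30: 6:16 PM − 9:30 = 8:46 AM on Jun 2.

8:46 AM on June 2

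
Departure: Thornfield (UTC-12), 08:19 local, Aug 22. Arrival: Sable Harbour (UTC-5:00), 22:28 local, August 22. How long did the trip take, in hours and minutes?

Sable Harbour is 7:00 ahead of Thornfield.
Clock-face elapsed time (ignoring zones) is 14 hours 9 minutes.
Actual elapsed = 14 hours 9 minutes − 7:00 = 7 hours 9 minutes.

7 hours 9 minutes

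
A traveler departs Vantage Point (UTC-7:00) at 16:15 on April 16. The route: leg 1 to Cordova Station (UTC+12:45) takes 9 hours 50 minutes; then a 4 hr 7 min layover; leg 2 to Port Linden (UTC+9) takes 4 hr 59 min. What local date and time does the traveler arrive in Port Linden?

03:11 on Apr 18

Convert departure to UTC: 16:15 + 7:00 = 23:15 UTC on Apr 16.
Add 9 hours and 50 minutes leg 1 → 09:05 UTC (Apr 17).
Add 4 hours and 7 minutes layover in Cordova Station → 13:12 UTC.
Add 4 hours 59 minutes leg 2 → 18:11 UTC.
Port Linden is UTC+9:00, so local arrival = 18:11 + 9:00 = 03:11 on Apr 18.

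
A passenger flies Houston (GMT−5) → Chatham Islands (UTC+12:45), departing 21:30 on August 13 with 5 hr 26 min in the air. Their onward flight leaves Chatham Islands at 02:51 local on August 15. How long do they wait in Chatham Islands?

6 hours 10 minutes

Convert departure to UTC: 21:30 + 5:00 = 02:30 UTC on Aug 14.
Add 5 hours 26 minutes flight time → 07:56 UTC.
Chatham Islands is UTC+12:45, so local arrival = 07:56 + 12:45 = 20:41 on Aug 14.
Layover = 02:51 − 20:41 (+1 day) = 6 hours 10 minutes.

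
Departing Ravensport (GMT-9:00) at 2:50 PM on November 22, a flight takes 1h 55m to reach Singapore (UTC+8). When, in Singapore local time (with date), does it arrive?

9:45 AM on November 23

Convert departure to UTC: 2:50 PM + 9:00 = 11:50 PM UTC on Nov 22.
Add 1 hour and 55 minutes travel time → 1:45 AM UTC (Nov 23).
Singapore is UTC+8:00, so local arrival = 1:45 AM + 8:00 = 9:45 AM on Nov 23.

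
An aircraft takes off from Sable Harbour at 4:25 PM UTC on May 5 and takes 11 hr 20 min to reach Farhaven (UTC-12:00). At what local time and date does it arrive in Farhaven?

3:45 PM on May 5

Departure is given in UTC: 4:25 PM on May 5.
Add 11 hours 20 minutes → 3:45 AM UTC (May 6).
Farhaven is UTC−12:00: 3:45 AM − 12:00 = 3:45 PM on May 5.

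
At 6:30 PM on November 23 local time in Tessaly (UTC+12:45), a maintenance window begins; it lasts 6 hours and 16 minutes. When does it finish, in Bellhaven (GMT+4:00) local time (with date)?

4:01 PM on November 23

Convert start to UTC: 6:30 PM − 12:45 = 5:45 AM UTC on Nov 23.
Add 6 hours and 16 minutes duration → 12:01 PM UTC.
Bellhaven is UTC+4:00, so local end time = 12:01 PM + 4:00 = 4:01 PM on Nov 23.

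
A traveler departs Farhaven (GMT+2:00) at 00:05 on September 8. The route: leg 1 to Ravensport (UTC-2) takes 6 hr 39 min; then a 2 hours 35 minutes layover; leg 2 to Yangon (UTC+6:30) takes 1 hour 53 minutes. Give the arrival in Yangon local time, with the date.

Convert departure to UTC: 00:05 − 2:00 = 22:05 UTC on Sep 7.
Add 6 hours 39 minutes leg 1 → 04:44 UTC (Sep 8).
Add 2 hours 35 minutes layover in Ravensport → 07:19 UTC.
Add 1 hour and 53 minutes leg 2 → 09:12 UTC.
Yangon is UTC+6:30, so local arrival = 09:12 + 6:30 = 15:42 on Sep 8.

15:42 on September 8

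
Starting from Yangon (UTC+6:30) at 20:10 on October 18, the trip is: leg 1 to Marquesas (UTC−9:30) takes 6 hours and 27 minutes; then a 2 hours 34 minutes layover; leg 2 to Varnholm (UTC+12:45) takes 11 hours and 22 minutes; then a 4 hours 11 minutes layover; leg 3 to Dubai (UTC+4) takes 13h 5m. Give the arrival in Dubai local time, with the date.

07:19 on Oct 20

Convert departure to UTC: 20:10 − 6:30 = 13:40 UTC on Oct 18.
Add 6 hours 27 minutes leg 1 → 20:07 UTC.
Add 2 hours and 34 minutes layover in Marquesas → 22:41 UTC.
Add 11 hours 22 minutes leg 2 → 10:03 UTC (Oct 19).
Add 4 hours and 11 minutes layover in Varnholm → 14:14 UTC.
Add 13 hours and 5 minutes leg 3 → 03:19 UTC (Oct 20).
Dubai is UTC+4:00, so local arrival = 03:19 + 4:00 = 07:19 on Oct 20.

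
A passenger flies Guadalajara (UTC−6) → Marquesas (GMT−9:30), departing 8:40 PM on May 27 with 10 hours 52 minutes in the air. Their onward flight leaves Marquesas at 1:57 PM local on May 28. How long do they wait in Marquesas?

9 hours 55 minutes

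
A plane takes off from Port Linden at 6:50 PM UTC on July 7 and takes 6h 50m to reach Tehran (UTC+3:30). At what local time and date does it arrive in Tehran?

Departure is given in UTC: 6:50 PM on Jul 7.
Add 6 hours and 50 minutes → 1:40 AM UTC (Jul 8).
Tehran is UTC+3:30: 1:40 AM + 3:30 = 5:10 AM on Jul 8.

5:10 AM on July 8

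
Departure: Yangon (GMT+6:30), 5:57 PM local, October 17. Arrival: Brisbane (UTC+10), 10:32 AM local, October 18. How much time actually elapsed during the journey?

Departure in UTC: 5:57 PM − 6:30 = 11:27 AM on Oct 17.
Arrival in UTC: 10:32 AM − 10:00 = 12:32 AM on Oct 18.
Elapsed = 12:32 AM − 11:27 AM (+1 day) = 13 hours 5 minutes.

13 hours 5 minutes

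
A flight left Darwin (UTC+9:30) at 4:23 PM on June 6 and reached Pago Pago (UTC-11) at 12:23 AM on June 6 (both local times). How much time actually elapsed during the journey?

Departure in UTC: 4:23 PM − 9:30 = 6:53 AM on Jun 6.
Arrival in UTC: 12:23 AM + 11:00 = 11:23 AM on Jun 6.
Elapsed = 11:23 AM − 6:53 AM = 4 hours 30 minutes.

4 hours 30 minutes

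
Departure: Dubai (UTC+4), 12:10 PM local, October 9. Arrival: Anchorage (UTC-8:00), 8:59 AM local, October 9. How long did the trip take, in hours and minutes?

8 hours 49 minutes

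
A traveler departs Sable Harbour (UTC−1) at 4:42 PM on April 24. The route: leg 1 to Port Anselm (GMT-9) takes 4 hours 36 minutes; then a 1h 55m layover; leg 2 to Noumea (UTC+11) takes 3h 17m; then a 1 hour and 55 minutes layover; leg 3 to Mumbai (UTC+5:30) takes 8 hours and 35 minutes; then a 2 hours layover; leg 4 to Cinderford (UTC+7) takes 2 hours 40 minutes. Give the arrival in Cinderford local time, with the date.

Convert departure to UTC: 4:42 PM + 1:00 = 5:42 PM UTC on Apr 24.
Add 4 hours and 36 minutes leg 1 → 10:18 PM UTC.
Add 1 hour 55 minutes layover in Port Anselm → 12:13 AM UTC (Apr 25).
Add 3 hours 17 minutes leg 2 → 3:30 AM UTC.
Add 1 hour 55 minutes layover in Noumea → 5:25 AM UTC.
Add 8 hours 35 minutes leg 3 → 2:00 PM UTC.
Add 2 hours layover in Mumbai → 4:00 PM UTC.
Add 2 hours and 40 minutes leg 4 → 6:40 PM UTC.
Cinderford is UTC+7:00, so local arrival = 6:40 PM + 7:00 = 1:40 AM on Apr 26.

1:40 AM on April 26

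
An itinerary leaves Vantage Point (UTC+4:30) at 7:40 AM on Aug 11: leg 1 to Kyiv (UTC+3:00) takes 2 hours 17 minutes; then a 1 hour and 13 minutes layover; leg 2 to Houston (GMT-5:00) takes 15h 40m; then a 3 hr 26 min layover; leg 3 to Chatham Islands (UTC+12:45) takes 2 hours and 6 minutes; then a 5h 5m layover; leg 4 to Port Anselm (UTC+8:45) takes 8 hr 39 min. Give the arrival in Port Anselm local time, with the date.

Convert departure to UTC: 7:40 AM − 4:30 = 3:10 AM UTC on Aug 11.
Add 2 hours and 17 minutes leg 1 → 5:27 AM UTC.
Add 1 hour 13 minutes layover in Kyiv → 6:40 AM UTC.
Add 15 hours and 40 minutes leg 2 → 10:20 PM UTC.
Add 3 hours 26 minutes layover in Houston → 1:46 AM UTC (Aug 12).
Add 2 hours 6 minutes leg 3 → 3:52 AM UTC.
Add 5 hours and 5 minutes layover in Chatham Islands → 8:57 AM UTC.
Add 8 hours 39 minutes leg 4 → 5:36 PM UTC.
Port Anselm is UTC+8:45, so local arrival = 5:36 PM + 8:45 = 2:21 AM on Aug 13.

2:21 AM on August 13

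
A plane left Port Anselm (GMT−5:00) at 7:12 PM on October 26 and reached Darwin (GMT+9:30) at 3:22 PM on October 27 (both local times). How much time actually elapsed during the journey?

Departure in UTC: 7:12 PM + 5:00 = 12:12 AM on Oct 27.
Arrival in UTC: 3:22 PM − 9:30 = 5:52 AM on Oct 27.
Elapsed = 5:52 AM − 12:12 AM = 5 hours 40 minutes.

5 hours 40 minutes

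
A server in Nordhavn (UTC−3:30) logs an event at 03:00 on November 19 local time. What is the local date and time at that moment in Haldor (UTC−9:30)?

In UTC: 03:00 + 3:30 = 06:30 on Nov 19.
Haldor is UTC−9:30: 06:30 − 9:30 = 21:00 on Nov 18.

21:00 on November 18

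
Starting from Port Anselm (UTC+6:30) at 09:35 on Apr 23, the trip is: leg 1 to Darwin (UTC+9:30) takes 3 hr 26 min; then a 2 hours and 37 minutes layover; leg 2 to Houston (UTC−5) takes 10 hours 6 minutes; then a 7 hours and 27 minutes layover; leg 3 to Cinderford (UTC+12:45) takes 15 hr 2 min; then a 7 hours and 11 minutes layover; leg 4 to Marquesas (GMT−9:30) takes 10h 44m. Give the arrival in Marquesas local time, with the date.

02:08 on Apr 25

Convert departure to UTC: 09:35 − 6:30 = 03:05 UTC on Apr 23.
Add 3 hours and 26 minutes leg 1 → 06:31 UTC.
Add 2 hours 37 minutes layover in Darwin → 09:08 UTC.
Add 10 hours and 6 minutes leg 2 → 19:14 UTC.
Add 7 hours and 27 minutes layover in Houston → 02:41 UTC (Apr 24).
Add 15 hours and 2 minutes leg 3 → 17:43 UTC.
Add 7 hours 11 minutes layover in Cinderford → 00:54 UTC (Apr 25).
Add 10 hours and 44 minutes leg 4 → 11:38 UTC.
Marquesas is UTC−9:30, so local arrival = 11:38 − 9:30 = 02:08 on Apr 25.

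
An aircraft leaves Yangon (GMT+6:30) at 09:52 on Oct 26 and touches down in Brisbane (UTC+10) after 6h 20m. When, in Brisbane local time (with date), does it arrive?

Convert departure to UTC: 09:52 − 6:30 = 03:22 UTC on Oct 26.
Add 6 hours 20 minutes travel time → 09:42 UTC.
Brisbane is UTC+10:00, so local arrival = 09:42 + 10:00 = 19:42 on Oct 26.

19:42 on Oct 26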